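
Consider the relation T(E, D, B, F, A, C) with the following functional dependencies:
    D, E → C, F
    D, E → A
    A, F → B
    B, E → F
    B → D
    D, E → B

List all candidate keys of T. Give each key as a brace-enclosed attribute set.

{E} never appears on the right of any FD, so every key must include it.
{B, E} is a candidate key since {B, E}⁺ = {A, B, C, D, E, F} covers every attribute.
{D, E} is a candidate key since {D, E}⁺ = {A, B, C, D, E, F} covers every attribute.
{A, E, F} is a candidate key since {A, E, F}⁺ = {A, B, C, D, E, F} covers every attribute.
These are minimal and exhaustive — every other superkey contains one of them.

{A, E, F}, {B, E}, {D, E}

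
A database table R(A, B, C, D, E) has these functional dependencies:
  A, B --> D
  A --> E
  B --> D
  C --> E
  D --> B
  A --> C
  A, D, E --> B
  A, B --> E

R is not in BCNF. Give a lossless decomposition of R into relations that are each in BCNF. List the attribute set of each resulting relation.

Candidate keys of the original relation: {A, B}, {A, D}.
In {A, B, C, D, E}, {A} is not a superkey ({A}⁺ restricted to this set is {A, C, E}), so split on A --> C, E into {A, C, E} and {A, B, D}.
In {A, C, E}, {C} is not a superkey ({C}⁺ restricted to this set is {C, E}), so split on C --> E into {C, E} and {A, C}.
{C, E}: every determinant is a superkey — BCNF.
{A, C}: every determinant is a superkey — BCNF.
In {A, B, D}, {B} is not a superkey ({B}⁺ restricted to this set is {B, D}), so split on B --> D into {B, D} and {A, B}.
{B, D}: every determinant is a superkey — BCNF.
{A, B}: every determinant is a superkey — BCNF.

{A, B}; {A, C}; {B, D}; {C, E}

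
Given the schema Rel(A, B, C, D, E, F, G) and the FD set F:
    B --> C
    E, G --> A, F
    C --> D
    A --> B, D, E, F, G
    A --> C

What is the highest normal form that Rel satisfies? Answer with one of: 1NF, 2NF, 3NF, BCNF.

Candidate keys: {A}, {E, G}. Prime attributes: {A, E, G}.
For B --> C we have {B}⁺ = {B, C, D}; {B} is not a superkey, so BCNF fails.
B --> C determines the non-prime attribute {C} from a non-superkey — 3NF is violated.
Checking every proper subset of each key, none determines a non-prime attribute — 2NF is satisfied.

2NF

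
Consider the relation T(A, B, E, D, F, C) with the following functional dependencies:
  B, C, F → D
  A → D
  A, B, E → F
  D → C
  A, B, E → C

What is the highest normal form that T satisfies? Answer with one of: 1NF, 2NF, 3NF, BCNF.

1NF

Candidate key: {A, B, E}. Prime attributes: {A, B, E}.
For B, C, F → D we have {B, C, F}⁺ = {B, C, D, F}; {B, C, F} is not a superkey, so BCNF fails.
B, C, F → D determines the non-prime attribute {D} from a non-superkey — 3NF is violated.
The proper key subset {A} of {A, B, E} determines non-prime {C, D}, so the relation is not even in 2NF.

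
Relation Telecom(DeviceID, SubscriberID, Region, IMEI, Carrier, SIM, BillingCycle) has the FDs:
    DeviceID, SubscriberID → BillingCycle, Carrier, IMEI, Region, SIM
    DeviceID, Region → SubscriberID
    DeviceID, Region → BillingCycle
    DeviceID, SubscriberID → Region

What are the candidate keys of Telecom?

Attributes never on any right-hand side: {DeviceID} — every candidate key must contain it.
{DeviceID, Region}⁺ = {BillingCycle, Carrier, DeviceID, IMEI, Region, SIM, SubscriberID}, which is every attribute, so {DeviceID, Region} is a candidate key.
{DeviceID, SubscriberID}⁺ = {BillingCycle, Carrier, DeviceID, IMEI, Region, SIM, SubscriberID}, which is every attribute, so {DeviceID, SubscriberID} is a candidate key.
No proper subset of any of these is a key, and no other minimal superkey exists.

{DeviceID, Region}, {DeviceID, SubscriberID}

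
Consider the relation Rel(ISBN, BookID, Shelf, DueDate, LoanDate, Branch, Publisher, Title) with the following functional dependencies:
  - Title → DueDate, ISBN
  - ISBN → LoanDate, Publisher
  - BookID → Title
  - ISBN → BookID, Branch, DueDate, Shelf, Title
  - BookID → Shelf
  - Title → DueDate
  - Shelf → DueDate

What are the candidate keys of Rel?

{BookID}, {ISBN}, {Title}

{BookID}⁺ = {BookID, Branch, DueDate, ISBN, LoanDate, Publisher, Shelf, Title} — all of the relation — so {BookID} is a candidate key.
{ISBN}⁺ = {BookID, Branch, DueDate, ISBN, LoanDate, Publisher, Shelf, Title} — all of the relation — so {ISBN} is a candidate key.
{Title}⁺ = {BookID, Branch, DueDate, ISBN, LoanDate, Publisher, Shelf, Title} — all of the relation — so {Title} is a candidate key.
These are minimal and exhaustive — every other superkey contains one of them.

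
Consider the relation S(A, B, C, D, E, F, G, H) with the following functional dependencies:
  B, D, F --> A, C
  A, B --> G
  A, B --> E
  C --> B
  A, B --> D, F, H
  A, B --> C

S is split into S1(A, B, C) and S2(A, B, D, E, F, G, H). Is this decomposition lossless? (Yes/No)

Yes

Common attributes: {A, B}; their closure is {A, B, C, D, E, F, G, H}.
S1 is contained in that closure, so S1 ∩ S2 --> S1 holds and the join is lossless.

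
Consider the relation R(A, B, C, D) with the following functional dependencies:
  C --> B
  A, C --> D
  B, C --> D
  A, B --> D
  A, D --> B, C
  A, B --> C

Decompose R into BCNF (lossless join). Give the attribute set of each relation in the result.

Candidate keys of the original relation: {A, B}, {A, C}, {A, D}.
In {A, B, C, D}, {C} is not a superkey ({C}⁺ restricted to this set is {B, C, D}), so split on C --> B, D into {B, C, D} and {A, C}.
{B, C, D} has no BCNF violation.
{A, C} has no BCNF violation.

{A, C}; {B, C, D}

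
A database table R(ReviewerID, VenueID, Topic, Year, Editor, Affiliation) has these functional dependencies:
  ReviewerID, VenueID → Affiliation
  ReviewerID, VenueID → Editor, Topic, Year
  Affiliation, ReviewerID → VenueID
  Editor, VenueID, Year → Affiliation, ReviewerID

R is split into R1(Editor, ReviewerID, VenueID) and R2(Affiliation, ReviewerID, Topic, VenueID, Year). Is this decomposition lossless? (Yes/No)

Yes

R1 ∩ R2 = {ReviewerID, VenueID}; its closure under F is {Affiliation, Editor, ReviewerID, Topic, VenueID, Year}.
Since R1 ⊆ {Affiliation, Editor, ReviewerID, Topic, VenueID, Year}, the intersection is a superkey of R1; the decomposition is lossless.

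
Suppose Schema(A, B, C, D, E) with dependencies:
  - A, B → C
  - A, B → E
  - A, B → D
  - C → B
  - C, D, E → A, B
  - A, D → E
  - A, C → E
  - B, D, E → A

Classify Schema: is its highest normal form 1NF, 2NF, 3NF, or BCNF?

3NF

Candidate keys: {A, B}, {A, C}, {B, D, E}, {C, D, E}. Prime attributes: {A, B, C, D, E}.
C → B: {C}⁺ = {B, C}, which is not all of the attributes, so the left side is not a superkey — BCNF is violated.
Its right-hand attributes {B} are all prime, as are those of every other non-superkey FD — the relation is in 3NF.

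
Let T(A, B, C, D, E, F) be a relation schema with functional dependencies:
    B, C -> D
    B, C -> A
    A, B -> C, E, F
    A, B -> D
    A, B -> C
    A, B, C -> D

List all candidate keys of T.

No FD produces {B}, so it must be in every candidate key.
{A, B}⁺ = {A, B, C, D, E, F}, which is every attribute, so {A, B} is a candidate key.
{B, C}⁺ = {A, B, C, D, E, F}, which is every attribute, so {B, C} is a candidate key.
No proper subset of any of these is a key, and no other minimal superkey exists.

{A, B}, {B, C}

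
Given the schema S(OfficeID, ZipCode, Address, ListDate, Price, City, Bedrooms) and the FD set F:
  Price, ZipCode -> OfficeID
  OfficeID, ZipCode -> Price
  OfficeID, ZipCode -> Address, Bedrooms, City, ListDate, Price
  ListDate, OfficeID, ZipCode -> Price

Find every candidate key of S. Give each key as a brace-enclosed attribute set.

Attributes never on any right-hand side: {ZipCode} — every candidate key must contain it.
{OfficeID, ZipCode}⁺ = {Address, Bedrooms, City, ListDate, OfficeID, Price, ZipCode} — all of the relation — so {OfficeID, ZipCode} is a candidate key.
{Price, ZipCode}⁺ = {Address, Bedrooms, City, ListDate, OfficeID, Price, ZipCode} — all of the relation — so {Price, ZipCode} is a candidate key.
These are minimal and exhaustive — every other superkey contains one of them.

{OfficeID, ZipCode}, {Price, ZipCode}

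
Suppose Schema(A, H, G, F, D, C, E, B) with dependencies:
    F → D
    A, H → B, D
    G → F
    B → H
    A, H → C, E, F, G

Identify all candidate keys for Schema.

No FD produces {A}, so it must be in every candidate key.
{A, B} is a candidate key since {A, B}⁺ = {A, B, C, D, E, F, G, H} covers every attribute.
{A, H} is a candidate key since {A, H}⁺ = {A, B, C, D, E, F, G, H} covers every attribute.
Any other superkey properly contains one of these, so there are no further candidate keys.

{A, B}, {A, H}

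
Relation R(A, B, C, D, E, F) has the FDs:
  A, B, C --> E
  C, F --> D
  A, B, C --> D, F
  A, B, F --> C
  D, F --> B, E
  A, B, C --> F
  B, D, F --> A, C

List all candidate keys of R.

{A, B, C}, {A, B, F}, {C, F}, {D, F}

{C, F}⁺ = {A, B, C, D, E, F}, which is every attribute, so {C, F} is a candidate key.
{D, F}⁺ = {A, B, C, D, E, F}, which is every attribute, so {D, F} is a candidate key.
{A, B, C}⁺ = {A, B, C, D, E, F}, which is every attribute, so {A, B, C} is a candidate key.
{A, B, F}⁺ = {A, B, C, D, E, F}, which is every attribute, so {A, B, F} is a candidate key.
These are minimal and exhaustive — every other superkey contains one of them.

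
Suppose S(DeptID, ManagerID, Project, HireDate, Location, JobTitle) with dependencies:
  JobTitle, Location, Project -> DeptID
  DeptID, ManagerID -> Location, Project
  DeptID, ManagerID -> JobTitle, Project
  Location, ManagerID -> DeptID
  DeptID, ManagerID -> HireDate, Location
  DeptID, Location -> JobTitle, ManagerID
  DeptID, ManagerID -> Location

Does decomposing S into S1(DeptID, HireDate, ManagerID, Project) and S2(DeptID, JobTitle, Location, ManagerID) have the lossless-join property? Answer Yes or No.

Yes

The shared attributes are {DeptID, ManagerID} and {DeptID, ManagerID}⁺ = {DeptID, HireDate, JobTitle, Location, ManagerID, Project}.
Since S1 ⊆ {DeptID, HireDate, JobTitle, Location, ManagerID, Project}, the intersection is a superkey of S1; the decomposition is lossless.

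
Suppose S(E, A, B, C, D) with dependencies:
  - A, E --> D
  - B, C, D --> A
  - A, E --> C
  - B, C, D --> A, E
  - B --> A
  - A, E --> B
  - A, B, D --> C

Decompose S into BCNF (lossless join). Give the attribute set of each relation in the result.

{A, B}; {B, C, D, E}

Candidate keys of the original relation: {A, E}, {B, D}, {B, E}.
In {A, B, C, D, E}, {B} is not a superkey ({B}⁺ restricted to this set is {A, B}), so split on B --> A into {A, B} and {B, C, D, E}.
{A, B} has no BCNF violation.
{B, C, D, E} has no BCNF violation.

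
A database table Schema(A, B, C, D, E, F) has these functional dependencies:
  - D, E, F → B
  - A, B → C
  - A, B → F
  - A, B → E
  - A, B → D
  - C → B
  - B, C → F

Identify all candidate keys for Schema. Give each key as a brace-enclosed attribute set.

{A} never appears on the right of any FD, so every key must include it.
{A, B} is a candidate key since {A, B}⁺ = {A, B, C, D, E, F} covers every attribute.
{A, C} is a candidate key since {A, C}⁺ = {A, B, C, D, E, F} covers every attribute.
{A, D, E, F} is a candidate key since {A, D, E, F}⁺ = {A, B, C, D, E, F} covers every attribute.
These are minimal and exhaustive — every other superkey contains one of them.

{A, B}, {A, C}, {A, D, E, F}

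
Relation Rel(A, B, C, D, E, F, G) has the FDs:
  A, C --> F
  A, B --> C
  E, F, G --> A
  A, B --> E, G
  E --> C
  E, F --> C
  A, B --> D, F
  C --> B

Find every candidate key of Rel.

{A, B}, {A, C}, {A, E}, {E, F, G}

{A, B}⁺ = {A, B, C, D, E, F, G}, which is every attribute, so {A, B} is a candidate key.
{A, C}⁺ = {A, B, C, D, E, F, G}, which is every attribute, so {A, C} is a candidate key.
{A, E}⁺ = {A, B, C, D, E, F, G}, which is every attribute, so {A, E} is a candidate key.
{E, F, G}⁺ = {A, B, C, D, E, F, G}, which is every attribute, so {E, F, G} is a candidate key.
No proper subset of any of these is a key, and no other minimal superkey exists.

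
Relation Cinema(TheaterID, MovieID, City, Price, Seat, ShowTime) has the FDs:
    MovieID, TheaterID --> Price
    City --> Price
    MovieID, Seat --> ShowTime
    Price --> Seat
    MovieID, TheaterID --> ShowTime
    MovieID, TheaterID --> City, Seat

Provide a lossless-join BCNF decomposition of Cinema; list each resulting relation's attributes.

Candidate key of the original relation: {MovieID, TheaterID}.
Within {City, MovieID, Price, Seat, ShowTime, TheaterID}: {City}⁺ ∩ {City, MovieID, Price, Seat, ShowTime, TheaterID} = {City, Price, Seat}, not the whole set, so City --> Price, Seat violates BCNF; decompose into {City, Price, Seat} and {City, MovieID, ShowTime, TheaterID}.
Within {City, Price, Seat}: {Price}⁺ ∩ {City, Price, Seat} = {Price, Seat}, not the whole set, so Price --> Seat violates BCNF; decompose into {Price, Seat} and {City, Price}.
{Price, Seat}: every determinant is a superkey — BCNF.
{City, Price}: every determinant is a superkey — BCNF.
Within {City, MovieID, ShowTime, TheaterID}: {City, MovieID}⁺ ∩ {City, MovieID, ShowTime, TheaterID} = {City, MovieID, ShowTime}, not the whole set, so City, MovieID --> ShowTime violates BCNF; decompose into {City, MovieID, ShowTime} and {City, MovieID, TheaterID}.
{City, MovieID, ShowTime}: every determinant is a superkey — BCNF.
{City, MovieID, TheaterID}: every determinant is a superkey — BCNF.

{City, MovieID, ShowTime}; {City, MovieID, TheaterID}; {City, Price}; {Price, Seat}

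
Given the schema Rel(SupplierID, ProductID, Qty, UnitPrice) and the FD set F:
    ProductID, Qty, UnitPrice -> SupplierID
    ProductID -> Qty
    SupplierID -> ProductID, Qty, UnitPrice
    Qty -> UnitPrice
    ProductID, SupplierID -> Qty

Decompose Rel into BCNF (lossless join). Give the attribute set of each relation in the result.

Candidate keys of the original relation: {ProductID}, {SupplierID}.
{ProductID, Qty, SupplierID, UnitPrice}: {Qty} determines {Qty, UnitPrice} here but is not a superkey — split on Qty -> UnitPrice, giving {Qty, UnitPrice} and {ProductID, Qty, SupplierID}.
{Qty, UnitPrice} has no BCNF violation.
{ProductID, Qty, SupplierID} has no BCNF violation.

{ProductID, Qty, SupplierID}; {Qty, UnitPrice}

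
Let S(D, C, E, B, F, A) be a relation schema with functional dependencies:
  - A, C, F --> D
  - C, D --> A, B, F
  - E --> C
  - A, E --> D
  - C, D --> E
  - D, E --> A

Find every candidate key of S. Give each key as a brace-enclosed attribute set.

{A, E} is a candidate key since {A, E}⁺ = {A, B, C, D, E, F} covers every attribute.
{C, D} is a candidate key since {C, D}⁺ = {A, B, C, D, E, F} covers every attribute.
{D, E} is a candidate key since {D, E}⁺ = {A, B, C, D, E, F} covers every attribute.
{A, C, F} is a candidate key since {A, C, F}⁺ = {A, B, C, D, E, F} covers every attribute.
These are minimal and exhaustive — every other superkey contains one of them.

{A, C, F}, {A, E}, {C, D}, {D, E}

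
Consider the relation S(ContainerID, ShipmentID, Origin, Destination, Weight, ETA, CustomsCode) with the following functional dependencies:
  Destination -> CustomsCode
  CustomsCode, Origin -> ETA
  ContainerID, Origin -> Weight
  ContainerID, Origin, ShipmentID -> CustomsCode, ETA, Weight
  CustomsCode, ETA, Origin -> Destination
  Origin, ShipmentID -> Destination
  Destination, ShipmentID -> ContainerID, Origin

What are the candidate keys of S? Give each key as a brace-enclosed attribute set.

{ShipmentID} never appears on the right of any FD, so every key must include it.
{Destination, ShipmentID} is a candidate key since {Destination, ShipmentID}⁺ = {ContainerID, CustomsCode, Destination, ETA, Origin, ShipmentID, Weight} covers every attribute.
{Origin, ShipmentID} is a candidate key since {Origin, ShipmentID}⁺ = {ContainerID, CustomsCode, Destination, ETA, Origin, ShipmentID, Weight} covers every attribute.
Any other superkey properly contains one of these, so there are no further candidate keys.

{Destination, ShipmentID}, {Origin, ShipmentID}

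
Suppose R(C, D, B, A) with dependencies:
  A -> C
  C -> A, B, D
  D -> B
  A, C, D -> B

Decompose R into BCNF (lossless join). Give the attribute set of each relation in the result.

Candidate keys of the original relation: {A}, {C}.
Within {A, B, C, D}: {D}⁺ ∩ {A, B, C, D} = {B, D}, not the whole set, so D -> B violates BCNF; decompose into {B, D} and {A, C, D}.
{B, D}: every determinant is a superkey — BCNF.
{A, C, D}: every determinant is a superkey — BCNF.

{A, C, D}; {B, D}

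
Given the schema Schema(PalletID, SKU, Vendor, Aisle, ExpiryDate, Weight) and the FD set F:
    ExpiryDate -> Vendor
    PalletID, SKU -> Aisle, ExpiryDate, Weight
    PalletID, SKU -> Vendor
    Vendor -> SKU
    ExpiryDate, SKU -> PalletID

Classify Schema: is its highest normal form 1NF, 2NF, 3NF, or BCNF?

Candidate keys: {ExpiryDate}, {PalletID, SKU}, {PalletID, Vendor}. Prime attributes: {ExpiryDate, PalletID, SKU, Vendor}.
For Vendor -> SKU we have {Vendor}⁺ = {SKU, Vendor}; {Vendor} is not a superkey, so BCNF fails.
Since {SKU} ⊆ prime attributes and every other non-superkey FD also has a prime right side, the schema is in 3NF.

3NF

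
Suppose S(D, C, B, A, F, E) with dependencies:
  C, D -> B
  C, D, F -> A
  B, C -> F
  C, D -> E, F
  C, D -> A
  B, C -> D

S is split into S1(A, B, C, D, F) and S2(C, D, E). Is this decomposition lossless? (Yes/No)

The shared attributes are {C, D} and {C, D}⁺ = {A, B, C, D, E, F}.
This includes all of S1, so the common attributes are a superkey of S1 — the join is lossless.

Yes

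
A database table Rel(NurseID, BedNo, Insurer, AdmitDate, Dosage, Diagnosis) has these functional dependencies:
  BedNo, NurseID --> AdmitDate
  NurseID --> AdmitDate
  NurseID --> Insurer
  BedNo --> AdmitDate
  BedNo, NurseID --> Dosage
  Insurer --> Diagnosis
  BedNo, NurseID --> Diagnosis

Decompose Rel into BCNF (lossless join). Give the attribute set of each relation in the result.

{AdmitDate, Insurer, NurseID}; {BedNo, Dosage, NurseID}; {Diagnosis, Insurer}

Candidate key of the original relation: {BedNo, NurseID}.
{AdmitDate, BedNo, Diagnosis, Dosage, Insurer, NurseID}: {NurseID} determines {AdmitDate, Diagnosis, Insurer, NurseID} here but is not a superkey — split on NurseID --> AdmitDate, Diagnosis, Insurer, giving {AdmitDate, Diagnosis, Insurer, NurseID} and {BedNo, Dosage, NurseID}.
{AdmitDate, Diagnosis, Insurer, NurseID}: {Insurer} determines {Diagnosis, Insurer} here but is not a superkey — split on Insurer --> Diagnosis, giving {Diagnosis, Insurer} and {AdmitDate, Insurer, NurseID}.
{Diagnosis, Insurer}: every determinant is a superkey — BCNF.
{AdmitDate, Insurer, NurseID}: every determinant is a superkey — BCNF.
{BedNo, Dosage, NurseID}: every determinant is a superkey — BCNF.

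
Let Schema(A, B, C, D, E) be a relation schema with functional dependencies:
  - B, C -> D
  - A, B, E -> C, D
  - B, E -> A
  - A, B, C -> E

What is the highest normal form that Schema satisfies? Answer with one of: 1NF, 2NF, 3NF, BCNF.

Candidate keys: {A, B, C}, {B, E}. Prime attributes: {A, B, C, E}.
B, C -> D breaks BCNF: {B, C}⁺ = {B, C, D}, so {B, C} is not a superkey.
Because {D} is non-prime and the left side of B, C -> D is not a superkey, the relation is not in 3NF.
The proper key subset {B, C} of {A, B, C} determines non-prime {D}, so the relation is not even in 2NF.

1NF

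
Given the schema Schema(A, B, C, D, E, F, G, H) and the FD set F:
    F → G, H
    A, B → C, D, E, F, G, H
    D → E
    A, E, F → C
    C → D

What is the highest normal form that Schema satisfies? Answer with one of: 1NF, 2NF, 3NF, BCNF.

Candidate key: {A, B}. Prime attributes: {A, B}.
F → G, H breaks BCNF: {F}⁺ = {F, G, H}, so {F} is not a superkey.
F → G, H has non-prime {G, H} on the right and a non-superkey on the left, so 3NF fails.
No non-prime attribute depends on a proper subset of any candidate key, so 2NF holds.

2NF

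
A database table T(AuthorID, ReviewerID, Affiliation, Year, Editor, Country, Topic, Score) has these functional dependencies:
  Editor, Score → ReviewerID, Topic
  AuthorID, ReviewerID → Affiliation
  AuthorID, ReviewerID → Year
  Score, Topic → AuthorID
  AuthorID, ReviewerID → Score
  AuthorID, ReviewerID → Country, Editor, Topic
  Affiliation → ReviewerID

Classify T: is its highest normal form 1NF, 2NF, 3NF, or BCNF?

3NF

Candidate keys: {Affiliation, AuthorID}, {Affiliation, Score, Topic}, {AuthorID, ReviewerID}, {Editor, Score}, {ReviewerID, Score, Topic}. Prime attributes: {Affiliation, AuthorID, Editor, ReviewerID, Score, Topic}.
For Score, Topic → AuthorID we have {Score, Topic}⁺ = {AuthorID, Score, Topic}; {Score, Topic} is not a superkey, so BCNF fails.
But every attribute on its right side ({AuthorID}) is prime, and the same holds for every other non-superkey FD, so 3NF still holds.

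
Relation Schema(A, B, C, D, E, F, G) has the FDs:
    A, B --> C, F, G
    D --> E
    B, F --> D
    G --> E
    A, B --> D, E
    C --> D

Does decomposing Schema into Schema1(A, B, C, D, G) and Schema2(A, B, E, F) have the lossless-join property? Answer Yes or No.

Yes

The shared attributes are {A, B} and {A, B}⁺ = {A, B, C, D, E, F, G}.
This includes all of Schema1, so the common attributes are a superkey of Schema1 — the join is lossless.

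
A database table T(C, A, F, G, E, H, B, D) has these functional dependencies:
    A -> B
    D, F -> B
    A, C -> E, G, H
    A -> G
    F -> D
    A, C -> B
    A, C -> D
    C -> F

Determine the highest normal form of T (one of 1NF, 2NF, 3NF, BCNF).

1NF

Candidate key: {A, C}. Prime attributes: {A, C}.
A -> B breaks BCNF: {A}⁺ = {A, B, G}, so {A} is not a superkey.
Because {B} is non-prime and the left side of A -> B is not a superkey, the relation is not in 3NF.
Since {A} ⊂ {A, C} and {A}⁺ ⊇ {B, G} with {B, G} non-prime, there is a partial dependency; 2NF fails.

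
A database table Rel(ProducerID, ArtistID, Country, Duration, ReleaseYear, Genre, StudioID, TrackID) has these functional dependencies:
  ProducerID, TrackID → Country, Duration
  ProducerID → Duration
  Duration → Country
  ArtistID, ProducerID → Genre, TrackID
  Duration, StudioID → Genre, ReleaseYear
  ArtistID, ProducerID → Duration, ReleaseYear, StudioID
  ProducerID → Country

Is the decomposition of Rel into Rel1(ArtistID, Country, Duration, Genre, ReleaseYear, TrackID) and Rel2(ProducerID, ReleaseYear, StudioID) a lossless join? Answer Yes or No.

Common attributes: {ReleaseYear}; their closure is {ReleaseYear}.
Neither Rel1 nor Rel2 is contained in that closure, so the decomposition is lossy.

No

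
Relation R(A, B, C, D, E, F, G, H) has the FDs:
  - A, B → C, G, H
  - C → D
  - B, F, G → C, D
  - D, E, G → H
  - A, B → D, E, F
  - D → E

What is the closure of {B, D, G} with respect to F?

Start with {B, D, G}.
D → E applies; add {E} → now {B, D, E, G}.
D, E, G → H applies; add {H} → now {B, D, E, G, H}.
No further FD applies.

{B, D, E, G, H}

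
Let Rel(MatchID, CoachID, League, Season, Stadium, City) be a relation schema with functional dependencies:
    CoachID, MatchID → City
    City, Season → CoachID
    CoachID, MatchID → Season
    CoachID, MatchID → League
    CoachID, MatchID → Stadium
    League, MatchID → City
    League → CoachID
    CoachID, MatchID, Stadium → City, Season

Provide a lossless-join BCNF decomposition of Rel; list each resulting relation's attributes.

Candidate keys of the original relation: {City, MatchID, Season}, {CoachID, MatchID}, {League, MatchID}.
{City, CoachID, League, MatchID, Season, Stadium}: {City, Season} determines {City, CoachID, Season} here but is not a superkey — split on City, Season → CoachID, giving {City, CoachID, Season} and {City, League, MatchID, Season, Stadium}.
{City, CoachID, Season}: every determinant is a superkey — BCNF.
{City, League, MatchID, Season, Stadium}: every determinant is a superkey — BCNF.

{City, CoachID, Season}; {City, League, MatchID, Season, Stadium}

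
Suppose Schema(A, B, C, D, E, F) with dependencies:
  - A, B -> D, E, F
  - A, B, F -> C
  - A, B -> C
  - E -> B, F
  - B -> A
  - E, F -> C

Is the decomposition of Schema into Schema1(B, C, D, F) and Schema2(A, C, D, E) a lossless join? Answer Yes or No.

Common attributes: {C, D}; their closure is {C, D}.
The closure covers neither Schema1 nor Schema2 entirely; the join is not lossless.

No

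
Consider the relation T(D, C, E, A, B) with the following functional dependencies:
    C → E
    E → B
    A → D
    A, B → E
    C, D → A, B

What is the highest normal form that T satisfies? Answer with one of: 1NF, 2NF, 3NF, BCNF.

1NF

Candidate keys: {A, C}, {C, D}. Prime attributes: {A, C, D}.
C → E breaks BCNF: {C}⁺ = {B, C, E}, so {C} is not a superkey.
Because {E} is non-prime and the left side of C → E is not a superkey, the relation is not in 3NF.
{C} is a proper subset of the key {A, C}, and {C}⁺ contains the non-prime attributes {B, E} — a partial dependency, so 2NF is violated.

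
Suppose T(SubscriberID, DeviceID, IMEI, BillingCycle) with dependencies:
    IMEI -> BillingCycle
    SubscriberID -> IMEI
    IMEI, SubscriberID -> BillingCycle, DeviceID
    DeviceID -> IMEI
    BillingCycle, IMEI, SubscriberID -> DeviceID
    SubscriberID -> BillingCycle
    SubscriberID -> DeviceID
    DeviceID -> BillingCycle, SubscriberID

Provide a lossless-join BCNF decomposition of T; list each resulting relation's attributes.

Candidate keys of the original relation: {DeviceID}, {SubscriberID}.
{BillingCycle, DeviceID, IMEI, SubscriberID}: {IMEI} determines {BillingCycle, IMEI} here but is not a superkey — split on IMEI -> BillingCycle, giving {BillingCycle, IMEI} and {DeviceID, IMEI, SubscriberID}.
{BillingCycle, IMEI} is in BCNF.
{DeviceID, IMEI, SubscriberID} is in BCNF.

{BillingCycle, IMEI}; {DeviceID, IMEI, SubscriberID}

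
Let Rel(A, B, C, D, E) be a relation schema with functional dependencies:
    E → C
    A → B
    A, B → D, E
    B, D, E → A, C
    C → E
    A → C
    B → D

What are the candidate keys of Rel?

{A}, {B, C}, {B, E}

{A}⁺ = {A, B, C, D, E}, which is every attribute, so {A} is a candidate key.
{B, C}⁺ = {A, B, C, D, E}, which is every attribute, so {B, C} is a candidate key.
{B, E}⁺ = {A, B, C, D, E}, which is every attribute, so {B, E} is a candidate key.
No proper subset of any of these is a key, and no other minimal superkey exists.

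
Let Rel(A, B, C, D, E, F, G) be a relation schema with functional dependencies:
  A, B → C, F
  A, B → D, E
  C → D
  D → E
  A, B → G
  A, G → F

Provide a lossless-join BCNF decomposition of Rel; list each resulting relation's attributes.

Candidate key of the original relation: {A, B}.
Within {A, B, C, D, E, F, G}: {C}⁺ ∩ {A, B, C, D, E, F, G} = {C, D, E}, not the whole set, so C → D, E violates BCNF; decompose into {C, D, E} and {A, B, C, F, G}.
Within {C, D, E}: {D}⁺ ∩ {C, D, E} = {D, E}, not the whole set, so D → E violates BCNF; decompose into {D, E} and {C, D}.
{D, E} is in BCNF.
{C, D} is in BCNF.
Within {A, B, C, F, G}: {A, G}⁺ ∩ {A, B, C, F, G} = {A, F, G}, not the whole set, so A, G → F violates BCNF; decompose into {A, F, G} and {A, B, C, G}.
{A, F, G} is in BCNF.
{A, B, C, G} is in BCNF.

{A, B, C, G}; {A, F, G}; {C, D}; {D, E}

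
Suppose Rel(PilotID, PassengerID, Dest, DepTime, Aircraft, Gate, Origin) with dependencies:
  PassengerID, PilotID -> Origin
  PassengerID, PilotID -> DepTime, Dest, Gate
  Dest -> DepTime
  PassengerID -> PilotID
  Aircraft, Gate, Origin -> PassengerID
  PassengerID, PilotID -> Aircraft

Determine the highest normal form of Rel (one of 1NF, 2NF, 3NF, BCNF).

2NF

Candidate keys: {Aircraft, Gate, Origin}, {PassengerID}. Prime attributes: {Aircraft, Gate, Origin, PassengerID}.
Dest -> DepTime: {Dest}⁺ = {DepTime, Dest}, which is not all of the attributes, so the left side is not a superkey — BCNF is violated.
Dest -> DepTime determines the non-prime attribute {DepTime} from a non-superkey — 3NF is violated.
No non-prime attribute depends on a proper subset of any candidate key, so 2NF holds.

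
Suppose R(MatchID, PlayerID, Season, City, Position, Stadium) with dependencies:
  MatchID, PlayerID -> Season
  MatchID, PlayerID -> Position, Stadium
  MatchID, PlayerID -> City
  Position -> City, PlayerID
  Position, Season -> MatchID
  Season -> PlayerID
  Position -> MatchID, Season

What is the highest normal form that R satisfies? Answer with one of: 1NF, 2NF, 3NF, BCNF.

Candidate keys: {MatchID, PlayerID}, {MatchID, Season}, {Position}. Prime attributes: {MatchID, PlayerID, Position, Season}.
For Season -> PlayerID we have {Season}⁺ = {PlayerID, Season}; {Season} is not a superkey, so BCNF fails.
But every attribute on its right side ({PlayerID}) is prime, and the same holds for every other non-superkey FD, so 3NF still holds.

3NF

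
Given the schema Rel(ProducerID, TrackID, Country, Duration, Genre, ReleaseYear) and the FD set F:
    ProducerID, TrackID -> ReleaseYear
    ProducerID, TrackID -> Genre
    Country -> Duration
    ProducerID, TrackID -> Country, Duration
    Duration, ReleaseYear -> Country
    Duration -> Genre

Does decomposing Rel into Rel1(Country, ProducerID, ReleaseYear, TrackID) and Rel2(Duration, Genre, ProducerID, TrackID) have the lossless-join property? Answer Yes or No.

The shared attributes are {ProducerID, TrackID} and {ProducerID, TrackID}⁺ = {Country, Duration, Genre, ProducerID, ReleaseYear, TrackID}.
This includes all of Rel1, so the common attributes are a superkey of Rel1 — the join is lossless.

Yes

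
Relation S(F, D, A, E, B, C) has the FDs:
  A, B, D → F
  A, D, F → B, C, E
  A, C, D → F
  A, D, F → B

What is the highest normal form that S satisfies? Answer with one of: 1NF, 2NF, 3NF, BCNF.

Candidate keys: {A, B, D}, {A, C, D}, {A, D, F}. Prime attributes: {A, B, C, D, F}.
Every FD has a superkey on the left, so the relation is in BCNF.

BCNF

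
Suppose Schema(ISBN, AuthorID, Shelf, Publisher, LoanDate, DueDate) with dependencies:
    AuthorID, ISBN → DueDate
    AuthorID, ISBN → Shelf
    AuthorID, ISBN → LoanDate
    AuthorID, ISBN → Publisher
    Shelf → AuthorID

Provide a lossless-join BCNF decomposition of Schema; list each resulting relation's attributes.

{AuthorID, Shelf}; {DueDate, ISBN, LoanDate, Publisher, Shelf}

Candidate keys of the original relation: {AuthorID, ISBN}, {ISBN, Shelf}.
{AuthorID, DueDate, ISBN, LoanDate, Publisher, Shelf}: {Shelf} determines {AuthorID, Shelf} here but is not a superkey — split on Shelf → AuthorID, giving {AuthorID, Shelf} and {DueDate, ISBN, LoanDate, Publisher, Shelf}.
{AuthorID, Shelf} has no BCNF violation.
{DueDate, ISBN, LoanDate, Publisher, Shelf} has no BCNF violation.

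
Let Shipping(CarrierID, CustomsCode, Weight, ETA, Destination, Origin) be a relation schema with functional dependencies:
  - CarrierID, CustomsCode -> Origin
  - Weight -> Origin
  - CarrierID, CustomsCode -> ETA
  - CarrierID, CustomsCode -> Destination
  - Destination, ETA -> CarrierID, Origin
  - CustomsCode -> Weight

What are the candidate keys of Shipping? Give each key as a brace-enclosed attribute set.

{CarrierID, CustomsCode}, {CustomsCode, Destination, ETA}

Attributes never on any right-hand side: {CustomsCode} — every candidate key must contain it.
{CarrierID, CustomsCode} is a candidate key since {CarrierID, CustomsCode}⁺ = {CarrierID, CustomsCode, Destination, ETA, Origin, Weight} covers every attribute.
{CustomsCode, Destination, ETA} is a candidate key since {CustomsCode, Destination, ETA}⁺ = {CarrierID, CustomsCode, Destination, ETA, Origin, Weight} covers every attribute.
No proper subset of any of these is a key, and no other minimal superkey exists.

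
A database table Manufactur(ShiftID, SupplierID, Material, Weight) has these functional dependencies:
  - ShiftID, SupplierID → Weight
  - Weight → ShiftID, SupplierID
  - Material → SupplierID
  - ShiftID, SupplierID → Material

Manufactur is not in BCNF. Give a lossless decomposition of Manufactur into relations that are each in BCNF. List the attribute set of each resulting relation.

{Material, ShiftID, Weight}; {Material, SupplierID}

Candidate keys of the original relation: {Material, ShiftID}, {ShiftID, SupplierID}, {Weight}.
{Material, ShiftID, SupplierID, Weight}: {Material} determines {Material, SupplierID} here but is not a superkey — split on Material → SupplierID, giving {Material, SupplierID} and {Material, ShiftID, Weight}.
{Material, SupplierID} is in BCNF.
{Material, ShiftID, Weight} is in BCNF.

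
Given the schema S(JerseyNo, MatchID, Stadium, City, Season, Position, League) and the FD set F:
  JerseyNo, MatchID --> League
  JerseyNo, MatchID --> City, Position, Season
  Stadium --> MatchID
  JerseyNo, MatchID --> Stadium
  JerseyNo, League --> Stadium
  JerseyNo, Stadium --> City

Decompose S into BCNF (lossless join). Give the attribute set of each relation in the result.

Candidate keys of the original relation: {JerseyNo, League}, {JerseyNo, MatchID}, {JerseyNo, Stadium}.
Within {City, JerseyNo, League, MatchID, Position, Season, Stadium}: {Stadium}⁺ ∩ {City, JerseyNo, League, MatchID, Position, Season, Stadium} = {MatchID, Stadium}, not the whole set, so Stadium --> MatchID violates BCNF; decompose into {MatchID, Stadium} and {City, JerseyNo, League, Position, Season, Stadium}.
{MatchID, Stadium}: every determinant is a superkey — BCNF.
{City, JerseyNo, League, Position, Season, Stadium}: every determinant is a superkey — BCNF.

{City, JerseyNo, League, Position, Season, Stadium}; {MatchID, Stadium}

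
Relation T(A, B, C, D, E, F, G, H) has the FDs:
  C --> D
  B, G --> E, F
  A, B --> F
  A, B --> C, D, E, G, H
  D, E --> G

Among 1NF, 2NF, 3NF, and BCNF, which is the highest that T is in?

Candidate key: {A, B}. Prime attributes: {A, B}.
C --> D breaks BCNF: {C}⁺ = {C, D}, so {C} is not a superkey.
Because {D} is non-prime and the left side of C --> D is not a superkey, the relation is not in 3NF.
No non-prime attribute depends on a proper subset of any candidate key, so 2NF holds.

2NF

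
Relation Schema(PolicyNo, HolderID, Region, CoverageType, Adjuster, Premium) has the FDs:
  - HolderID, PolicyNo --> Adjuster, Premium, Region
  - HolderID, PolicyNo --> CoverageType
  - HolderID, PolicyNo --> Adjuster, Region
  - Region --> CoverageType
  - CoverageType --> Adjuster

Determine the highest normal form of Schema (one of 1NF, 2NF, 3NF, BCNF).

Candidate key: {HolderID, PolicyNo}. Prime attributes: {HolderID, PolicyNo}.
Region --> CoverageType breaks BCNF: {Region}⁺ = {Adjuster, CoverageType, Region}, so {Region} is not a superkey.
Region --> CoverageType determines the non-prime attribute {CoverageType} from a non-superkey — 3NF is violated.
No proper subset of a key has a non-prime attribute in its closure, so there is no partial dependency; 2NF holds.

2NF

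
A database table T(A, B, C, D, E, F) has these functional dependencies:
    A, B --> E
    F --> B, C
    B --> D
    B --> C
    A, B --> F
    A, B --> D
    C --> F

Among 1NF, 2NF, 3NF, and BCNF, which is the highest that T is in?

1NF

Candidate keys: {A, B}, {A, C}, {A, F}. Prime attributes: {A, B, C, F}.
F --> B, C: {F}⁺ = {B, C, D, F}, which is not all of the attributes, so the left side is not a superkey — BCNF is violated.
B --> D determines the non-prime attribute {D} from a non-superkey — 3NF is violated.
Since {B} ⊂ {A, B} and {B}⁺ ⊇ {D} with {D} non-prime, there is a partial dependency; 2NF fails.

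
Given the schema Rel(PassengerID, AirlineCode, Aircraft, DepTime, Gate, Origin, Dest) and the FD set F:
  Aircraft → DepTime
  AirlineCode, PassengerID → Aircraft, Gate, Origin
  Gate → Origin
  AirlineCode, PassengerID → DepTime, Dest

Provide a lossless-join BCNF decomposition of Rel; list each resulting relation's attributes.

{Aircraft, AirlineCode, Dest, Gate, PassengerID}; {Aircraft, DepTime}; {Gate, Origin}

Candidate key of the original relation: {AirlineCode, PassengerID}.
In {Aircraft, AirlineCode, DepTime, Dest, Gate, Origin, PassengerID}, {Aircraft} is not a superkey ({Aircraft}⁺ restricted to this set is {Aircraft, DepTime}), so split on Aircraft → DepTime into {Aircraft, DepTime} and {Aircraft, AirlineCode, Dest, Gate, Origin, PassengerID}.
{Aircraft, DepTime} is in BCNF.
In {Aircraft, AirlineCode, Dest, Gate, Origin, PassengerID}, {Gate} is not a superkey ({Gate}⁺ restricted to this set is {Gate, Origin}), so split on Gate → Origin into {Gate, Origin} and {Aircraft, AirlineCode, Dest, Gate, PassengerID}.
{Gate, Origin} is in BCNF.
{Aircraft, AirlineCode, Dest, Gate, PassengerID} is in BCNF.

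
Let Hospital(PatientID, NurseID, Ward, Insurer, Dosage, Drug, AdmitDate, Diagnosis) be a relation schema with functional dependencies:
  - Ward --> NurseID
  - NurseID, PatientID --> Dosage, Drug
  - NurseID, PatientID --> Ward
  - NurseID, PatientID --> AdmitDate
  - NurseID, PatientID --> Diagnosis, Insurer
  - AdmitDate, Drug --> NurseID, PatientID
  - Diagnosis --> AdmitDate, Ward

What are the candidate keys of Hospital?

{AdmitDate, Drug}, {Diagnosis, Drug}, {Diagnosis, PatientID}, {NurseID, PatientID}, {PatientID, Ward}

{AdmitDate, Drug} is a candidate key since {AdmitDate, Drug}⁺ = {AdmitDate, Diagnosis, Dosage, Drug, Insurer, NurseID, PatientID, Ward} covers every attribute.
{Diagnosis, Drug} is a candidate key since {Diagnosis, Drug}⁺ = {AdmitDate, Diagnosis, Dosage, Drug, Insurer, NurseID, PatientID, Ward} covers every attribute.
{Diagnosis, PatientID} is a candidate key since {Diagnosis, PatientID}⁺ = {AdmitDate, Diagnosis, Dosage, Drug, Insurer, NurseID, PatientID, Ward} covers every attribute.
{NurseID, PatientID} is a candidate key since {NurseID, PatientID}⁺ = {AdmitDate, Diagnosis, Dosage, Drug, Insurer, NurseID, PatientID, Ward} covers every attribute.
{PatientID, Ward} is a candidate key since {PatientID, Ward}⁺ = {AdmitDate, Diagnosis, Dosage, Drug, Insurer, NurseID, PatientID, Ward} covers every attribute.
These are minimal and exhaustive — every other superkey contains one of them.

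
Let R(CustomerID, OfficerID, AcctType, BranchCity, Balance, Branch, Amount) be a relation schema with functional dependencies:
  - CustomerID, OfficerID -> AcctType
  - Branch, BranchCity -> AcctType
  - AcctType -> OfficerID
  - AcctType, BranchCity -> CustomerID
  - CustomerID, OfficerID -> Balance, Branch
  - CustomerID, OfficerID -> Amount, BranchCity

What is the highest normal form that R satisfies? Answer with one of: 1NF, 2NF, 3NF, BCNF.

Candidate keys: {AcctType, BranchCity}, {AcctType, CustomerID}, {Branch, BranchCity}, {CustomerID, OfficerID}. Prime attributes: {AcctType, Branch, BranchCity, CustomerID, OfficerID}.
AcctType -> OfficerID: {AcctType}⁺ = {AcctType, OfficerID}, which is not all of the attributes, so the left side is not a superkey — BCNF is violated.
Since {OfficerID} ⊆ prime attributes and every other non-superkey FD also has a prime right side, the schema is in 3NF.

3NF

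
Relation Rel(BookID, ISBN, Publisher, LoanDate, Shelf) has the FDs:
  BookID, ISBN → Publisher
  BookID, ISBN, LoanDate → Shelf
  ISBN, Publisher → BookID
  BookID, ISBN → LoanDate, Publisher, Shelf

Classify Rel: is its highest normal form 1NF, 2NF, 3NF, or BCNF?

BCNF

Candidate keys: {BookID, ISBN}, {ISBN, Publisher}. Prime attributes: {BookID, ISBN, Publisher}.
The left-hand side of every FD is a superkey, so BCNF is satisfied.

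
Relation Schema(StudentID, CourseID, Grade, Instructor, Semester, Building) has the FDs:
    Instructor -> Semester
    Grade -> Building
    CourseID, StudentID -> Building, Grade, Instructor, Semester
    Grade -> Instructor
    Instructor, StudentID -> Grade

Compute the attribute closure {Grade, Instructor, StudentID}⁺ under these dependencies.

Start with {Grade, Instructor, StudentID}.
Instructor -> Semester applies; add {Semester} → now {Grade, Instructor, Semester, StudentID}.
Grade -> Building applies; add {Building} → now {Building, Grade, Instructor, Semester, StudentID}.
No further FD applies.

{Building, Grade, Instructor, Semester, StudentID}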